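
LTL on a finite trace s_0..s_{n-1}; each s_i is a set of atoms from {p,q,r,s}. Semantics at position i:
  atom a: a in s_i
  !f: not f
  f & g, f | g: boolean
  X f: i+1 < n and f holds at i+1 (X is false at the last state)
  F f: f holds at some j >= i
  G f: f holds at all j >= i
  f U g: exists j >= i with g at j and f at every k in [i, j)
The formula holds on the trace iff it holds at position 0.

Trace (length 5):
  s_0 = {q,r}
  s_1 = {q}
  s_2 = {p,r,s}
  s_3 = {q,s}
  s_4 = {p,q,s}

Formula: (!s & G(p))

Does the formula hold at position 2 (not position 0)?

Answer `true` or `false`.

Answer: false

Derivation:
s_0={q,r}: (!s & G(p))=False !s=True s=False G(p)=False p=False
s_1={q}: (!s & G(p))=False !s=True s=False G(p)=False p=False
s_2={p,r,s}: (!s & G(p))=False !s=False s=True G(p)=False p=True
s_3={q,s}: (!s & G(p))=False !s=False s=True G(p)=False p=False
s_4={p,q,s}: (!s & G(p))=False !s=False s=True G(p)=True p=True
Evaluating at position 2: result = False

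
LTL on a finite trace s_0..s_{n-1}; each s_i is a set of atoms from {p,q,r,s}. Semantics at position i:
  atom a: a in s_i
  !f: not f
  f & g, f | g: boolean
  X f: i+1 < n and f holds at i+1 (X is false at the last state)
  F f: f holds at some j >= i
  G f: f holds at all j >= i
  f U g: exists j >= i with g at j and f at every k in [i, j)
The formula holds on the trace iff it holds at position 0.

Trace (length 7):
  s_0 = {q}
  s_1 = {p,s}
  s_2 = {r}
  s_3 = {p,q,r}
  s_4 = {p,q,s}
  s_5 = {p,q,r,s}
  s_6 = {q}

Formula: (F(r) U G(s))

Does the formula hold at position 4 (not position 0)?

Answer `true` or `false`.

Answer: false

Derivation:
s_0={q}: (F(r) U G(s))=False F(r)=True r=False G(s)=False s=False
s_1={p,s}: (F(r) U G(s))=False F(r)=True r=False G(s)=False s=True
s_2={r}: (F(r) U G(s))=False F(r)=True r=True G(s)=False s=False
s_3={p,q,r}: (F(r) U G(s))=False F(r)=True r=True G(s)=False s=False
s_4={p,q,s}: (F(r) U G(s))=False F(r)=True r=False G(s)=False s=True
s_5={p,q,r,s}: (F(r) U G(s))=False F(r)=True r=True G(s)=False s=True
s_6={q}: (F(r) U G(s))=False F(r)=False r=False G(s)=False s=False
Evaluating at position 4: result = False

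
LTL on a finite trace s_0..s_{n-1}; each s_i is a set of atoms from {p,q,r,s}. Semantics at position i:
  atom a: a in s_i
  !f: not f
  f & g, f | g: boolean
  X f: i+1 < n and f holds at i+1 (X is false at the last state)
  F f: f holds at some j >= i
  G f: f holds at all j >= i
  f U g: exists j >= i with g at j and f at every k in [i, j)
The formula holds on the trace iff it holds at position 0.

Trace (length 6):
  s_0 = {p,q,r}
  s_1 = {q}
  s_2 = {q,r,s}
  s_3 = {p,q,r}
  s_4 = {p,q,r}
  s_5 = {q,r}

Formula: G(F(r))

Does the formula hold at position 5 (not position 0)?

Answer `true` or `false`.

s_0={p,q,r}: G(F(r))=True F(r)=True r=True
s_1={q}: G(F(r))=True F(r)=True r=False
s_2={q,r,s}: G(F(r))=True F(r)=True r=True
s_3={p,q,r}: G(F(r))=True F(r)=True r=True
s_4={p,q,r}: G(F(r))=True F(r)=True r=True
s_5={q,r}: G(F(r))=True F(r)=True r=True
Evaluating at position 5: result = True

Answer: true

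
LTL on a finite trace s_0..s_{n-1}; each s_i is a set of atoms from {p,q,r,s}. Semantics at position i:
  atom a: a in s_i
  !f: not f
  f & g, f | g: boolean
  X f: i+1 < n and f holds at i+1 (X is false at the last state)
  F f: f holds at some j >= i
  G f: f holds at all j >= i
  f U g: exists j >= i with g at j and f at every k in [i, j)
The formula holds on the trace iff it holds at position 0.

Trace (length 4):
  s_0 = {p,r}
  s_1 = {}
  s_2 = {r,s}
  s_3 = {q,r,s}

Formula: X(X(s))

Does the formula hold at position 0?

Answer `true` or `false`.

s_0={p,r}: X(X(s))=True X(s)=False s=False
s_1={}: X(X(s))=True X(s)=True s=False
s_2={r,s}: X(X(s))=False X(s)=True s=True
s_3={q,r,s}: X(X(s))=False X(s)=False s=True

Answer: true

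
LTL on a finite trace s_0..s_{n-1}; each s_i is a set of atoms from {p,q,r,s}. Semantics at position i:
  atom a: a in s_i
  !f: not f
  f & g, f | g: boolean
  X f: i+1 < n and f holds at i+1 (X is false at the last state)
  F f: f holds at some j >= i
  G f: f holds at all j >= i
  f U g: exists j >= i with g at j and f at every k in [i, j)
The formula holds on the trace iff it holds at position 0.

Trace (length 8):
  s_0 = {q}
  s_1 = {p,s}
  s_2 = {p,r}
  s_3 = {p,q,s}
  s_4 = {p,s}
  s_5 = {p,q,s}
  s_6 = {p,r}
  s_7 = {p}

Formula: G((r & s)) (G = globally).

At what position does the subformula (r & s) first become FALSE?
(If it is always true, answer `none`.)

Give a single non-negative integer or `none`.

Answer: 0

Derivation:
s_0={q}: (r & s)=False r=False s=False
s_1={p,s}: (r & s)=False r=False s=True
s_2={p,r}: (r & s)=False r=True s=False
s_3={p,q,s}: (r & s)=False r=False s=True
s_4={p,s}: (r & s)=False r=False s=True
s_5={p,q,s}: (r & s)=False r=False s=True
s_6={p,r}: (r & s)=False r=True s=False
s_7={p}: (r & s)=False r=False s=False
G((r & s)) holds globally = False
First violation at position 0.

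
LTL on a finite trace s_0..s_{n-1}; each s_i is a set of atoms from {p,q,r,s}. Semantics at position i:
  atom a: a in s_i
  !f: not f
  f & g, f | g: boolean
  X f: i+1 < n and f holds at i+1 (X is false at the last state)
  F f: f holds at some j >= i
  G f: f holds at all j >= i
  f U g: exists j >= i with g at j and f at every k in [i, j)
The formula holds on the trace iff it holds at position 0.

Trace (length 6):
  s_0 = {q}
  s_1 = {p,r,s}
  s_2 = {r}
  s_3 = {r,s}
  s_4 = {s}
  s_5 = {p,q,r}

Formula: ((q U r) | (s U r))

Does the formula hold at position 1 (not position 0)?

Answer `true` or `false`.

s_0={q}: ((q U r) | (s U r))=True (q U r)=True q=True r=False (s U r)=False s=False
s_1={p,r,s}: ((q U r) | (s U r))=True (q U r)=True q=False r=True (s U r)=True s=True
s_2={r}: ((q U r) | (s U r))=True (q U r)=True q=False r=True (s U r)=True s=False
s_3={r,s}: ((q U r) | (s U r))=True (q U r)=True q=False r=True (s U r)=True s=True
s_4={s}: ((q U r) | (s U r))=True (q U r)=False q=False r=False (s U r)=True s=True
s_5={p,q,r}: ((q U r) | (s U r))=True (q U r)=True q=True r=True (s U r)=True s=False
Evaluating at position 1: result = True

Answer: true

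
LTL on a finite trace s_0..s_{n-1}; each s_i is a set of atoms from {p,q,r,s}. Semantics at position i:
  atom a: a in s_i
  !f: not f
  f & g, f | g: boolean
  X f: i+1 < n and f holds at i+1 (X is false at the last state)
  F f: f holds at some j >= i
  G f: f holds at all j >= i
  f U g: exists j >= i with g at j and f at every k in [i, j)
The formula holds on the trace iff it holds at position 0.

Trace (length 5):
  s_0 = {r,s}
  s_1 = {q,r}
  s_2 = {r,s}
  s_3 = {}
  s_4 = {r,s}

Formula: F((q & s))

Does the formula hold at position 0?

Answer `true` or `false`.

Answer: false

Derivation:
s_0={r,s}: F((q & s))=False (q & s)=False q=False s=True
s_1={q,r}: F((q & s))=False (q & s)=False q=True s=False
s_2={r,s}: F((q & s))=False (q & s)=False q=False s=True
s_3={}: F((q & s))=False (q & s)=False q=False s=False
s_4={r,s}: F((q & s))=False (q & s)=False q=False s=True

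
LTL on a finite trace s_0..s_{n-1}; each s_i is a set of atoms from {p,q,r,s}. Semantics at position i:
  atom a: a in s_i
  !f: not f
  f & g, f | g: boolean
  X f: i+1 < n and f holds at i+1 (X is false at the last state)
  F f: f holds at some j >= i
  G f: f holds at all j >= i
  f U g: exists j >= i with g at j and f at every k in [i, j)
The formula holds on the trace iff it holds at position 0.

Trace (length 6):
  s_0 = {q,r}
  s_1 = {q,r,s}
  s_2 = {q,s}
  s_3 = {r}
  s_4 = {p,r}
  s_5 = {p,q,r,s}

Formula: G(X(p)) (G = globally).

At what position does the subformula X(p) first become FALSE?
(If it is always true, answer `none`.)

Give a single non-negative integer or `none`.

s_0={q,r}: X(p)=False p=False
s_1={q,r,s}: X(p)=False p=False
s_2={q,s}: X(p)=False p=False
s_3={r}: X(p)=True p=False
s_4={p,r}: X(p)=True p=True
s_5={p,q,r,s}: X(p)=False p=True
G(X(p)) holds globally = False
First violation at position 0.

Answer: 0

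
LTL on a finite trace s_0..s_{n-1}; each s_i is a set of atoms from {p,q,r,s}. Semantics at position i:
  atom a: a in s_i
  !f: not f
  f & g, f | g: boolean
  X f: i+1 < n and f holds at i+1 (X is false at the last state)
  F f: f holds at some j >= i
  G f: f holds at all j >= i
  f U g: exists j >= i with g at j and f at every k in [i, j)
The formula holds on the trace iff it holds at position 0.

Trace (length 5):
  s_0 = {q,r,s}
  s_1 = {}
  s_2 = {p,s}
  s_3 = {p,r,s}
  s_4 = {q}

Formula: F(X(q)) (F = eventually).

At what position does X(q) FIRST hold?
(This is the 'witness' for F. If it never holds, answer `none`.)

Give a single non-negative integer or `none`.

s_0={q,r,s}: X(q)=False q=True
s_1={}: X(q)=False q=False
s_2={p,s}: X(q)=False q=False
s_3={p,r,s}: X(q)=True q=False
s_4={q}: X(q)=False q=True
F(X(q)) holds; first witness at position 3.

Answer: 3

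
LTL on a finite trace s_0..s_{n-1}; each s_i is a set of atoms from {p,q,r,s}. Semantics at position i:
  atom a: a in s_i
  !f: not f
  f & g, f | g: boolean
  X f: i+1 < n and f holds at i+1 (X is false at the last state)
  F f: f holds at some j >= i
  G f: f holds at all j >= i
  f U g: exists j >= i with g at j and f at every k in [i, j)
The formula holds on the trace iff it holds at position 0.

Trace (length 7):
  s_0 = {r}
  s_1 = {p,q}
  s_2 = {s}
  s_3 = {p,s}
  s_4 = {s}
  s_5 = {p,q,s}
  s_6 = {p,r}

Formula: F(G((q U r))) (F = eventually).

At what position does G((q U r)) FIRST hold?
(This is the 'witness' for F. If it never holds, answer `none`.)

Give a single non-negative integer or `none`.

Answer: 5

Derivation:
s_0={r}: G((q U r))=False (q U r)=True q=False r=True
s_1={p,q}: G((q U r))=False (q U r)=False q=True r=False
s_2={s}: G((q U r))=False (q U r)=False q=False r=False
s_3={p,s}: G((q U r))=False (q U r)=False q=False r=False
s_4={s}: G((q U r))=False (q U r)=False q=False r=False
s_5={p,q,s}: G((q U r))=True (q U r)=True q=True r=False
s_6={p,r}: G((q U r))=True (q U r)=True q=False r=True
F(G((q U r))) holds; first witness at position 5.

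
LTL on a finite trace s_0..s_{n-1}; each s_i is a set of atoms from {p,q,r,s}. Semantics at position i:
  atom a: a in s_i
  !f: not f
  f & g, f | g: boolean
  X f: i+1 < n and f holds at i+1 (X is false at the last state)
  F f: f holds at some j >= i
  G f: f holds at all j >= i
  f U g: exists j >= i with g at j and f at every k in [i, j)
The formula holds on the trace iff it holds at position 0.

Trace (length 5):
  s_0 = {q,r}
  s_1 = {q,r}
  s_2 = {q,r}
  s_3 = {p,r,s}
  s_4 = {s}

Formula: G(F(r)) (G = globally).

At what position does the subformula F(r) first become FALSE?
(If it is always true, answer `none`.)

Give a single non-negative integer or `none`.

Answer: 4

Derivation:
s_0={q,r}: F(r)=True r=True
s_1={q,r}: F(r)=True r=True
s_2={q,r}: F(r)=True r=True
s_3={p,r,s}: F(r)=True r=True
s_4={s}: F(r)=False r=False
G(F(r)) holds globally = False
First violation at position 4.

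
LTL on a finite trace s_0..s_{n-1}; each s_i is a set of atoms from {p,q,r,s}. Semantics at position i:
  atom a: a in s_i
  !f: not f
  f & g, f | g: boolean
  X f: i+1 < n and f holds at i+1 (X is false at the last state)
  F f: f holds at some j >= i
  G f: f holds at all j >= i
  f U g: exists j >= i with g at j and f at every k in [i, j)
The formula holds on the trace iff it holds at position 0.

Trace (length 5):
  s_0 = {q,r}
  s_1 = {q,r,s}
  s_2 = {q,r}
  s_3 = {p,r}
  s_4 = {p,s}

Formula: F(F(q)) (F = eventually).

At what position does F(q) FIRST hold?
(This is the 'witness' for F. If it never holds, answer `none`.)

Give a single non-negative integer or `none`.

Answer: 0

Derivation:
s_0={q,r}: F(q)=True q=True
s_1={q,r,s}: F(q)=True q=True
s_2={q,r}: F(q)=True q=True
s_3={p,r}: F(q)=False q=False
s_4={p,s}: F(q)=False q=False
F(F(q)) holds; first witness at position 0.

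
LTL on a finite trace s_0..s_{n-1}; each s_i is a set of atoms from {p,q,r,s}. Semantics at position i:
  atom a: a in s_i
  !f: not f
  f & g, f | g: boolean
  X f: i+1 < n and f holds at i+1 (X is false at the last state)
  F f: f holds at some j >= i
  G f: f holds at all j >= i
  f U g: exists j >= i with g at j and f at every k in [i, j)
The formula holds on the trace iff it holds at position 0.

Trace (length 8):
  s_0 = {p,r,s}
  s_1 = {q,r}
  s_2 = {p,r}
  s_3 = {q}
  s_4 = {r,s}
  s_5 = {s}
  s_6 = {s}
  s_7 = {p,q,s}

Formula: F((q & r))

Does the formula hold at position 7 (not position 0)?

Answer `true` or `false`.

Answer: false

Derivation:
s_0={p,r,s}: F((q & r))=True (q & r)=False q=False r=True
s_1={q,r}: F((q & r))=True (q & r)=True q=True r=True
s_2={p,r}: F((q & r))=False (q & r)=False q=False r=True
s_3={q}: F((q & r))=False (q & r)=False q=True r=False
s_4={r,s}: F((q & r))=False (q & r)=False q=False r=True
s_5={s}: F((q & r))=False (q & r)=False q=False r=False
s_6={s}: F((q & r))=False (q & r)=False q=False r=False
s_7={p,q,s}: F((q & r))=False (q & r)=False q=True r=False
Evaluating at position 7: result = False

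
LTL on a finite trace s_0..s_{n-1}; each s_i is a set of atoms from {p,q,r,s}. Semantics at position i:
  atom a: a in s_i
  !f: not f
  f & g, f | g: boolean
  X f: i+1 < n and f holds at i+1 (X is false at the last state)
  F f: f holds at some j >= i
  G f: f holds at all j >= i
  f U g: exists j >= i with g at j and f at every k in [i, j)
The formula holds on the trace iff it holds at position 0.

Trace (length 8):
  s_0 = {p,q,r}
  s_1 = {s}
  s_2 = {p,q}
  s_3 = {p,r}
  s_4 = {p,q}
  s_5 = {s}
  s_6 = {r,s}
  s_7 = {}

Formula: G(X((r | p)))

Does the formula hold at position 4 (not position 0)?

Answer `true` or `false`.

s_0={p,q,r}: G(X((r | p)))=False X((r | p))=False (r | p)=True r=True p=True
s_1={s}: G(X((r | p)))=False X((r | p))=True (r | p)=False r=False p=False
s_2={p,q}: G(X((r | p)))=False X((r | p))=True (r | p)=True r=False p=True
s_3={p,r}: G(X((r | p)))=False X((r | p))=True (r | p)=True r=True p=True
s_4={p,q}: G(X((r | p)))=False X((r | p))=False (r | p)=True r=False p=True
s_5={s}: G(X((r | p)))=False X((r | p))=True (r | p)=False r=False p=False
s_6={r,s}: G(X((r | p)))=False X((r | p))=False (r | p)=True r=True p=False
s_7={}: G(X((r | p)))=False X((r | p))=False (r | p)=False r=False p=False
Evaluating at position 4: result = False

Answer: false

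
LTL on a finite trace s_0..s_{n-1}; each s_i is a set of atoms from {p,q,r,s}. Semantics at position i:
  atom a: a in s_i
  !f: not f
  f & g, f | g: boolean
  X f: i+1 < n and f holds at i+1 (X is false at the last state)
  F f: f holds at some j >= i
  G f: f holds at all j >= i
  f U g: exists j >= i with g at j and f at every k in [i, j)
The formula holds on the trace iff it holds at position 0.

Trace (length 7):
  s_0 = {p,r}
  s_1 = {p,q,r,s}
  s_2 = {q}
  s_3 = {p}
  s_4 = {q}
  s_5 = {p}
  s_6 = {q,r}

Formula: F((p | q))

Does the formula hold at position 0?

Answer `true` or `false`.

s_0={p,r}: F((p | q))=True (p | q)=True p=True q=False
s_1={p,q,r,s}: F((p | q))=True (p | q)=True p=True q=True
s_2={q}: F((p | q))=True (p | q)=True p=False q=True
s_3={p}: F((p | q))=True (p | q)=True p=True q=False
s_4={q}: F((p | q))=True (p | q)=True p=False q=True
s_5={p}: F((p | q))=True (p | q)=True p=True q=False
s_6={q,r}: F((p | q))=True (p | q)=True p=False q=True

Answer: true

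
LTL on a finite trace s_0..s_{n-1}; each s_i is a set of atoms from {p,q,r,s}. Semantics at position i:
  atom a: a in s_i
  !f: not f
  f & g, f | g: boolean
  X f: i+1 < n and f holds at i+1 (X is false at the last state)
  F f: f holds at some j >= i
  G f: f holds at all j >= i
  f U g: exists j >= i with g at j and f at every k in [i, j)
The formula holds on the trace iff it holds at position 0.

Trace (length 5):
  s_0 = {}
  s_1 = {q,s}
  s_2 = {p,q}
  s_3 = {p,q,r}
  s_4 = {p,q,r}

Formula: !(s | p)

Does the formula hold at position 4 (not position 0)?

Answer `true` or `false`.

s_0={}: !(s | p)=True (s | p)=False s=False p=False
s_1={q,s}: !(s | p)=False (s | p)=True s=True p=False
s_2={p,q}: !(s | p)=False (s | p)=True s=False p=True
s_3={p,q,r}: !(s | p)=False (s | p)=True s=False p=True
s_4={p,q,r}: !(s | p)=False (s | p)=True s=False p=True
Evaluating at position 4: result = False

Answer: false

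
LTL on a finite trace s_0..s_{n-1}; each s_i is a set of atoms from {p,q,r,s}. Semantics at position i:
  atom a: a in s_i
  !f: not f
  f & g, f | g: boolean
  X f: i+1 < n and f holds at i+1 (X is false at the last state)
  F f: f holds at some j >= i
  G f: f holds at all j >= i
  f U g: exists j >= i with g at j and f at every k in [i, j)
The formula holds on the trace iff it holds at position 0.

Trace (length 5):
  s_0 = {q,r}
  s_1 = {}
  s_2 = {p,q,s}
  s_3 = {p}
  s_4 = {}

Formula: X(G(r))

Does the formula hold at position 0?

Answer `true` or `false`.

Answer: false

Derivation:
s_0={q,r}: X(G(r))=False G(r)=False r=True
s_1={}: X(G(r))=False G(r)=False r=False
s_2={p,q,s}: X(G(r))=False G(r)=False r=False
s_3={p}: X(G(r))=False G(r)=False r=False
s_4={}: X(G(r))=False G(r)=False r=False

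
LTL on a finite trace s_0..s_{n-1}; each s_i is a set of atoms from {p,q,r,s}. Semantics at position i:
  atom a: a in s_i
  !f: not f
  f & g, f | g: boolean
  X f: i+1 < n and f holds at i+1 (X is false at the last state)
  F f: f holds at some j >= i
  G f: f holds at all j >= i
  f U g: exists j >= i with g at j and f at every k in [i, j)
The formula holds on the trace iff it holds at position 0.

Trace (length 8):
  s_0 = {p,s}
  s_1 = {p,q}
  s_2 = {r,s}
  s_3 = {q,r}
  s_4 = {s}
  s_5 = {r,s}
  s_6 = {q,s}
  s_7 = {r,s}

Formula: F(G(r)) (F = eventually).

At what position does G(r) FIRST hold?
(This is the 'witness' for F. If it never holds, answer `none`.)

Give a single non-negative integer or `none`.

Answer: 7

Derivation:
s_0={p,s}: G(r)=False r=False
s_1={p,q}: G(r)=False r=False
s_2={r,s}: G(r)=False r=True
s_3={q,r}: G(r)=False r=True
s_4={s}: G(r)=False r=False
s_5={r,s}: G(r)=False r=True
s_6={q,s}: G(r)=False r=False
s_7={r,s}: G(r)=True r=True
F(G(r)) holds; first witness at position 7.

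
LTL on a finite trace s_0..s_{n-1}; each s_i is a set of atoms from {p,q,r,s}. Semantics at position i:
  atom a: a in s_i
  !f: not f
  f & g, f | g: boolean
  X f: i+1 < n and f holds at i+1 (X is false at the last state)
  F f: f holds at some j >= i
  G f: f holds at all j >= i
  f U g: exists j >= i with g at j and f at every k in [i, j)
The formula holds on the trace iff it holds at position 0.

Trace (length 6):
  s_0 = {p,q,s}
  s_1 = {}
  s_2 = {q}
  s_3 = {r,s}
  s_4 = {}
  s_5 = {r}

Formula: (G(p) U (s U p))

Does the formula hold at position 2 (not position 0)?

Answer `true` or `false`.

Answer: false

Derivation:
s_0={p,q,s}: (G(p) U (s U p))=True G(p)=False p=True (s U p)=True s=True
s_1={}: (G(p) U (s U p))=False G(p)=False p=False (s U p)=False s=False
s_2={q}: (G(p) U (s U p))=False G(p)=False p=False (s U p)=False s=False
s_3={r,s}: (G(p) U (s U p))=False G(p)=False p=False (s U p)=False s=True
s_4={}: (G(p) U (s U p))=False G(p)=False p=False (s U p)=False s=False
s_5={r}: (G(p) U (s U p))=False G(p)=False p=False (s U p)=False s=False
Evaluating at position 2: result = False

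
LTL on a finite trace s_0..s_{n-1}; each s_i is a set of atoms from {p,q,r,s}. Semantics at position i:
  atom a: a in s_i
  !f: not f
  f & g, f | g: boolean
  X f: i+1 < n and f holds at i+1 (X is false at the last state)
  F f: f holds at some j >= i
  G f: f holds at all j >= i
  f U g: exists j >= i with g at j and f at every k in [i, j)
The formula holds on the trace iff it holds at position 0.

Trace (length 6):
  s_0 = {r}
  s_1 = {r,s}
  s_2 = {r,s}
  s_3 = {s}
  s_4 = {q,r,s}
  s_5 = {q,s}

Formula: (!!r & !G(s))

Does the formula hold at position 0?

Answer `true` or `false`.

Answer: true

Derivation:
s_0={r}: (!!r & !G(s))=True !!r=True !r=False r=True !G(s)=True G(s)=False s=False
s_1={r,s}: (!!r & !G(s))=False !!r=True !r=False r=True !G(s)=False G(s)=True s=True
s_2={r,s}: (!!r & !G(s))=False !!r=True !r=False r=True !G(s)=False G(s)=True s=True
s_3={s}: (!!r & !G(s))=False !!r=False !r=True r=False !G(s)=False G(s)=True s=True
s_4={q,r,s}: (!!r & !G(s))=False !!r=True !r=False r=True !G(s)=False G(s)=True s=True
s_5={q,s}: (!!r & !G(s))=False !!r=False !r=True r=False !G(s)=False G(s)=True s=True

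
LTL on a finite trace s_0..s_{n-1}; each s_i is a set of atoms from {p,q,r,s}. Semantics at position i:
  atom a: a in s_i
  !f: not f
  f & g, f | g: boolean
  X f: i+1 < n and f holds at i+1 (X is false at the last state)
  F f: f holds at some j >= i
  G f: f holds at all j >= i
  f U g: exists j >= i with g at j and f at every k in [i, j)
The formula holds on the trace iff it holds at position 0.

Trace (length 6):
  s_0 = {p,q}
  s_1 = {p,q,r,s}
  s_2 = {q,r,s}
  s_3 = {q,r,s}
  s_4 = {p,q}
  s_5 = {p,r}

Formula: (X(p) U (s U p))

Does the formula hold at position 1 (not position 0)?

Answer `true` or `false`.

s_0={p,q}: (X(p) U (s U p))=True X(p)=True p=True (s U p)=True s=False
s_1={p,q,r,s}: (X(p) U (s U p))=True X(p)=False p=True (s U p)=True s=True
s_2={q,r,s}: (X(p) U (s U p))=True X(p)=False p=False (s U p)=True s=True
s_3={q,r,s}: (X(p) U (s U p))=True X(p)=True p=False (s U p)=True s=True
s_4={p,q}: (X(p) U (s U p))=True X(p)=True p=True (s U p)=True s=False
s_5={p,r}: (X(p) U (s U p))=True X(p)=False p=True (s U p)=True s=False
Evaluating at position 1: result = True

Answer: true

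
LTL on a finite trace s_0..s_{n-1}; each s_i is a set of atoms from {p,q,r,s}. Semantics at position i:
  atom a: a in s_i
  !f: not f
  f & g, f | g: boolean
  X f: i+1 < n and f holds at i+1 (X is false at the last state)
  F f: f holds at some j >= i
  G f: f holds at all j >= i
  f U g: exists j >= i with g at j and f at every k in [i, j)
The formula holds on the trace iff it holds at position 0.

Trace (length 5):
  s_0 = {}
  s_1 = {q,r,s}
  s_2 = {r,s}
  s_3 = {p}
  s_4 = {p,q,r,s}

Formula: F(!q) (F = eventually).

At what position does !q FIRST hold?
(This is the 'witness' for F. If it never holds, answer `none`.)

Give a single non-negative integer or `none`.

Answer: 0

Derivation:
s_0={}: !q=True q=False
s_1={q,r,s}: !q=False q=True
s_2={r,s}: !q=True q=False
s_3={p}: !q=True q=False
s_4={p,q,r,s}: !q=False q=True
F(!q) holds; first witness at position 0.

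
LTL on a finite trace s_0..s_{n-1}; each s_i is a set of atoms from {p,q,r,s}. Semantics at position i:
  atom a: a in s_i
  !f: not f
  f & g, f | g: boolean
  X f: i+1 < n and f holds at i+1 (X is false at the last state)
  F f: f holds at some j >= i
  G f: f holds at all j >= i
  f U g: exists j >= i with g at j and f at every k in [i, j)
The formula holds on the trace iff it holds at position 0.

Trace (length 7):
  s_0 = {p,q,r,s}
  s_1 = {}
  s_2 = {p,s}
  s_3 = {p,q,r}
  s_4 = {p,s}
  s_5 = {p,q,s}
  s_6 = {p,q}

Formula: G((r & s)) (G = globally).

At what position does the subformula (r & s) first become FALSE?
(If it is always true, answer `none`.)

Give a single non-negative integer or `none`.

s_0={p,q,r,s}: (r & s)=True r=True s=True
s_1={}: (r & s)=False r=False s=False
s_2={p,s}: (r & s)=False r=False s=True
s_3={p,q,r}: (r & s)=False r=True s=False
s_4={p,s}: (r & s)=False r=False s=True
s_5={p,q,s}: (r & s)=False r=False s=True
s_6={p,q}: (r & s)=False r=False s=False
G((r & s)) holds globally = False
First violation at position 1.

Answer: 1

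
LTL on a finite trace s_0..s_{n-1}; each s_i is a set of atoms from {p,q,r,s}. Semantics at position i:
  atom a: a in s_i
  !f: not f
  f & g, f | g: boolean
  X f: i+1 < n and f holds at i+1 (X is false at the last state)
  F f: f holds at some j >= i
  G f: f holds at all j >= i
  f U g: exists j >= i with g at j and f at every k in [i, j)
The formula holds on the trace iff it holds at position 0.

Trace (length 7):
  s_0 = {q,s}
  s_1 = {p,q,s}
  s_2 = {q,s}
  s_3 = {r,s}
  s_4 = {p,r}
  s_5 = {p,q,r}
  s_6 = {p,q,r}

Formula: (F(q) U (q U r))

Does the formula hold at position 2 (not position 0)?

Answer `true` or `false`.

Answer: true

Derivation:
s_0={q,s}: (F(q) U (q U r))=True F(q)=True q=True (q U r)=True r=False
s_1={p,q,s}: (F(q) U (q U r))=True F(q)=True q=True (q U r)=True r=False
s_2={q,s}: (F(q) U (q U r))=True F(q)=True q=True (q U r)=True r=False
s_3={r,s}: (F(q) U (q U r))=True F(q)=True q=False (q U r)=True r=True
s_4={p,r}: (F(q) U (q U r))=True F(q)=True q=False (q U r)=True r=True
s_5={p,q,r}: (F(q) U (q U r))=True F(q)=True q=True (q U r)=True r=True
s_6={p,q,r}: (F(q) U (q U r))=True F(q)=True q=True (q U r)=True r=True
Evaluating at position 2: result = True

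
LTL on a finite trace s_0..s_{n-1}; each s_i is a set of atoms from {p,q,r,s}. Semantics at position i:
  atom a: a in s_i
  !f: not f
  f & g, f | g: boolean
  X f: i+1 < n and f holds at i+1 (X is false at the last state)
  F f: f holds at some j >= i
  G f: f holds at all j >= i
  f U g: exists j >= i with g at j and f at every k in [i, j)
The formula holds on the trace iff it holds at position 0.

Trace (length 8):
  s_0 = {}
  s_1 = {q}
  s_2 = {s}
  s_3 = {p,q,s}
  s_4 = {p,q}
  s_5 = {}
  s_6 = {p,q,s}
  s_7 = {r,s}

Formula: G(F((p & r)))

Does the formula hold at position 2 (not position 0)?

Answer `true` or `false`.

s_0={}: G(F((p & r)))=False F((p & r))=False (p & r)=False p=False r=False
s_1={q}: G(F((p & r)))=False F((p & r))=False (p & r)=False p=False r=False
s_2={s}: G(F((p & r)))=False F((p & r))=False (p & r)=False p=False r=False
s_3={p,q,s}: G(F((p & r)))=False F((p & r))=False (p & r)=False p=True r=False
s_4={p,q}: G(F((p & r)))=False F((p & r))=False (p & r)=False p=True r=False
s_5={}: G(F((p & r)))=False F((p & r))=False (p & r)=False p=False r=False
s_6={p,q,s}: G(F((p & r)))=False F((p & r))=False (p & r)=False p=True r=False
s_7={r,s}: G(F((p & r)))=False F((p & r))=False (p & r)=False p=False r=True
Evaluating at position 2: result = False

Answer: false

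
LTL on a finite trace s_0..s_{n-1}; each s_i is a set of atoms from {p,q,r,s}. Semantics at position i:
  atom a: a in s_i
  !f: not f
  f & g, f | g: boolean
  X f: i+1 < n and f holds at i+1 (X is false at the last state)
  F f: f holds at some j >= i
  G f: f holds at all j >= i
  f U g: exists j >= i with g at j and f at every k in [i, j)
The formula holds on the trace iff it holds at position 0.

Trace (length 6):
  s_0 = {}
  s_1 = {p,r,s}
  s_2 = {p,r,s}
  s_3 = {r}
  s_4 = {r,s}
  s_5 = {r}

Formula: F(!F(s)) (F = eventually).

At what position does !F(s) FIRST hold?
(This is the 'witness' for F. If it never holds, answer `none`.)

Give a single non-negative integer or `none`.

Answer: 5

Derivation:
s_0={}: !F(s)=False F(s)=True s=False
s_1={p,r,s}: !F(s)=False F(s)=True s=True
s_2={p,r,s}: !F(s)=False F(s)=True s=True
s_3={r}: !F(s)=False F(s)=True s=False
s_4={r,s}: !F(s)=False F(s)=True s=True
s_5={r}: !F(s)=True F(s)=False s=False
F(!F(s)) holds; first witness at position 5.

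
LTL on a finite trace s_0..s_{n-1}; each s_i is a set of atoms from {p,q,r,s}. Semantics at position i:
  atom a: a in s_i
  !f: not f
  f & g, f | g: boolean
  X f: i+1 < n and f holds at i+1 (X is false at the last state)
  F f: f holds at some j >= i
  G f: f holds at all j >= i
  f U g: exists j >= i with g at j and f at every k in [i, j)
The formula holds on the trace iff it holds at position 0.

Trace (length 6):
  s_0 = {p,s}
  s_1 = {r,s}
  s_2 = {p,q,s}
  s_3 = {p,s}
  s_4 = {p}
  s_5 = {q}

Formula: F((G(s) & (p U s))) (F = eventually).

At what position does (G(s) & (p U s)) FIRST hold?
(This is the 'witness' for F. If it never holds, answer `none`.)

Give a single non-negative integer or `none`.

s_0={p,s}: (G(s) & (p U s))=False G(s)=False s=True (p U s)=True p=True
s_1={r,s}: (G(s) & (p U s))=False G(s)=False s=True (p U s)=True p=False
s_2={p,q,s}: (G(s) & (p U s))=False G(s)=False s=True (p U s)=True p=True
s_3={p,s}: (G(s) & (p U s))=False G(s)=False s=True (p U s)=True p=True
s_4={p}: (G(s) & (p U s))=False G(s)=False s=False (p U s)=False p=True
s_5={q}: (G(s) & (p U s))=False G(s)=False s=False (p U s)=False p=False
F((G(s) & (p U s))) does not hold (no witness exists).

Answer: none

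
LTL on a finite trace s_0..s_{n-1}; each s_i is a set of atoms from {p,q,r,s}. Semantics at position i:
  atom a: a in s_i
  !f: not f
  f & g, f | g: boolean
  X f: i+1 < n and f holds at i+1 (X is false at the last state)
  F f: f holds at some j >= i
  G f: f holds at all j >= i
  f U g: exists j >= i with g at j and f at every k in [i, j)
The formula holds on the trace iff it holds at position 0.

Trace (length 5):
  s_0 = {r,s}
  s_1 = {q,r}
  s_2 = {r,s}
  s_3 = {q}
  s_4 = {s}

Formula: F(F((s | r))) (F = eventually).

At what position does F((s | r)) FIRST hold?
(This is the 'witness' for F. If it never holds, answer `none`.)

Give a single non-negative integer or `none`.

s_0={r,s}: F((s | r))=True (s | r)=True s=True r=True
s_1={q,r}: F((s | r))=True (s | r)=True s=False r=True
s_2={r,s}: F((s | r))=True (s | r)=True s=True r=True
s_3={q}: F((s | r))=True (s | r)=False s=False r=False
s_4={s}: F((s | r))=True (s | r)=True s=True r=False
F(F((s | r))) holds; first witness at position 0.

Answer: 0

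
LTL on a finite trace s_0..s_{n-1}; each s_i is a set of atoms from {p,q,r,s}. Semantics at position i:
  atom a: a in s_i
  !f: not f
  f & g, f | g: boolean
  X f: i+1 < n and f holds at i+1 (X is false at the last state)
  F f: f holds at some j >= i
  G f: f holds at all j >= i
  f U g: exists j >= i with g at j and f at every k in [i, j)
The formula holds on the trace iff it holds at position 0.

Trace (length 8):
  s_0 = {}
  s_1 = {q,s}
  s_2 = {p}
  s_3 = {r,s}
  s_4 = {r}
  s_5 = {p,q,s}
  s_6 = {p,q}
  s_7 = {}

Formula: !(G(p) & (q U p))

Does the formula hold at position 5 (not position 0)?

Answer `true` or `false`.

s_0={}: !(G(p) & (q U p))=True (G(p) & (q U p))=False G(p)=False p=False (q U p)=False q=False
s_1={q,s}: !(G(p) & (q U p))=True (G(p) & (q U p))=False G(p)=False p=False (q U p)=True q=True
s_2={p}: !(G(p) & (q U p))=True (G(p) & (q U p))=False G(p)=False p=True (q U p)=True q=False
s_3={r,s}: !(G(p) & (q U p))=True (G(p) & (q U p))=False G(p)=False p=False (q U p)=False q=False
s_4={r}: !(G(p) & (q U p))=True (G(p) & (q U p))=False G(p)=False p=False (q U p)=False q=False
s_5={p,q,s}: !(G(p) & (q U p))=True (G(p) & (q U p))=False G(p)=False p=True (q U p)=True q=True
s_6={p,q}: !(G(p) & (q U p))=True (G(p) & (q U p))=False G(p)=False p=True (q U p)=True q=True
s_7={}: !(G(p) & (q U p))=True (G(p) & (q U p))=False G(p)=False p=False (q U p)=False q=False
Evaluating at position 5: result = True

Answer: true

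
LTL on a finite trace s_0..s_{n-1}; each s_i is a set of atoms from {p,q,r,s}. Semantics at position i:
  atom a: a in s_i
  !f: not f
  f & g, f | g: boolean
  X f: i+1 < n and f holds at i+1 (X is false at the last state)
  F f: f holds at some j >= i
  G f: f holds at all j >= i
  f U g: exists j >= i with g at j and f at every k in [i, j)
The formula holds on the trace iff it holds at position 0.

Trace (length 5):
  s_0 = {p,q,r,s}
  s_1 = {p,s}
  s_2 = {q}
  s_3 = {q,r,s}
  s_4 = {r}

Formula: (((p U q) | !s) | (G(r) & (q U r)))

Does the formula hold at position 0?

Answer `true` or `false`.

Answer: true

Derivation:
s_0={p,q,r,s}: (((p U q) | !s) | (G(r) & (q U r)))=True ((p U q) | !s)=True (p U q)=True p=True q=True !s=False s=True (G(r) & (q U r))=False G(r)=False r=True (q U r)=True
s_1={p,s}: (((p U q) | !s) | (G(r) & (q U r)))=True ((p U q) | !s)=True (p U q)=True p=True q=False !s=False s=True (G(r) & (q U r))=False G(r)=False r=False (q U r)=False
s_2={q}: (((p U q) | !s) | (G(r) & (q U r)))=True ((p U q) | !s)=True (p U q)=True p=False q=True !s=True s=False (G(r) & (q U r))=False G(r)=False r=False (q U r)=True
s_3={q,r,s}: (((p U q) | !s) | (G(r) & (q U r)))=True ((p U q) | !s)=True (p U q)=True p=False q=True !s=False s=True (G(r) & (q U r))=True G(r)=True r=True (q U r)=True
s_4={r}: (((p U q) | !s) | (G(r) & (q U r)))=True ((p U q) | !s)=True (p U q)=False p=False q=False !s=True s=False (G(r) & (q U r))=True G(r)=True r=True (q U r)=True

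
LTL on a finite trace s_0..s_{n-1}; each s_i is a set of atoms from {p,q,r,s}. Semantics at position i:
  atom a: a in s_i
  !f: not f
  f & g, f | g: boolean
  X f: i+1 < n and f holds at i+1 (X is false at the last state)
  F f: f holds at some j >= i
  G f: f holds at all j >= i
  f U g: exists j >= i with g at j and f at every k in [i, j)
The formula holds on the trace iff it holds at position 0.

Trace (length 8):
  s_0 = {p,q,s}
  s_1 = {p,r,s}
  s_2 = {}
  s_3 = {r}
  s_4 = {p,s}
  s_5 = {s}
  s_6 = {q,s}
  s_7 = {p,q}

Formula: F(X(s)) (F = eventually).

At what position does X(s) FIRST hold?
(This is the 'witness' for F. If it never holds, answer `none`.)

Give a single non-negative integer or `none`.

s_0={p,q,s}: X(s)=True s=True
s_1={p,r,s}: X(s)=False s=True
s_2={}: X(s)=False s=False
s_3={r}: X(s)=True s=False
s_4={p,s}: X(s)=True s=True
s_5={s}: X(s)=True s=True
s_6={q,s}: X(s)=False s=True
s_7={p,q}: X(s)=False s=False
F(X(s)) holds; first witness at position 0.

Answer: 0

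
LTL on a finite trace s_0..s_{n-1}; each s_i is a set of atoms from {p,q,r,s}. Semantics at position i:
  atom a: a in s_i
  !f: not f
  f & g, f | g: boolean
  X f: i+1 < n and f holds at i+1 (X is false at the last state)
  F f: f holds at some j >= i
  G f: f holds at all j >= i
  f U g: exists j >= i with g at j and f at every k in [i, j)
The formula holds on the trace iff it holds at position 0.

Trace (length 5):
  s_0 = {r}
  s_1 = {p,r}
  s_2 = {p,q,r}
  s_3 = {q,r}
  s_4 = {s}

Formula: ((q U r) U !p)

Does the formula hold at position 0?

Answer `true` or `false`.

Answer: true

Derivation:
s_0={r}: ((q U r) U !p)=True (q U r)=True q=False r=True !p=True p=False
s_1={p,r}: ((q U r) U !p)=True (q U r)=True q=False r=True !p=False p=True
s_2={p,q,r}: ((q U r) U !p)=True (q U r)=True q=True r=True !p=False p=True
s_3={q,r}: ((q U r) U !p)=True (q U r)=True q=True r=True !p=True p=False
s_4={s}: ((q U r) U !p)=True (q U r)=False q=False r=False !p=True p=False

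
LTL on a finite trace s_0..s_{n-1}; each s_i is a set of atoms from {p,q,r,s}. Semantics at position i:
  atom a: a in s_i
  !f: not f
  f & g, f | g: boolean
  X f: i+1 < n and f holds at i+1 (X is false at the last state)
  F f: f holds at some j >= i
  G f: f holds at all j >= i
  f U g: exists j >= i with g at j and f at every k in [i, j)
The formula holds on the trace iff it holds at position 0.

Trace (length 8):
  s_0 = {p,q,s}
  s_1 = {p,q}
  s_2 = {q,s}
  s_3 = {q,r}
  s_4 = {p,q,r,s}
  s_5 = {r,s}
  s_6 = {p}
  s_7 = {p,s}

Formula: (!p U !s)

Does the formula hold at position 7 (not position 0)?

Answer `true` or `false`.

s_0={p,q,s}: (!p U !s)=False !p=False p=True !s=False s=True
s_1={p,q}: (!p U !s)=True !p=False p=True !s=True s=False
s_2={q,s}: (!p U !s)=True !p=True p=False !s=False s=True
s_3={q,r}: (!p U !s)=True !p=True p=False !s=True s=False
s_4={p,q,r,s}: (!p U !s)=False !p=False p=True !s=False s=True
s_5={r,s}: (!p U !s)=True !p=True p=False !s=False s=True
s_6={p}: (!p U !s)=True !p=False p=True !s=True s=False
s_7={p,s}: (!p U !s)=False !p=False p=True !s=False s=True
Evaluating at position 7: result = False

Answer: false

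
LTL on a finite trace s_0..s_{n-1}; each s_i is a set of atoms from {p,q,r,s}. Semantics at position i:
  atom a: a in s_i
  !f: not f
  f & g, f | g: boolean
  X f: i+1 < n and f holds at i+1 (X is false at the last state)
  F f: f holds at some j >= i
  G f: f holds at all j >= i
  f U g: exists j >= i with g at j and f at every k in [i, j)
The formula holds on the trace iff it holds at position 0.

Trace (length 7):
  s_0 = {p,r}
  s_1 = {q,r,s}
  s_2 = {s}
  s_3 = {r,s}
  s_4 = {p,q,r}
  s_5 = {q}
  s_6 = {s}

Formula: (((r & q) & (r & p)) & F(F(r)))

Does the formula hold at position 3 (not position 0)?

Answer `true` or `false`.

s_0={p,r}: (((r & q) & (r & p)) & F(F(r)))=False ((r & q) & (r & p))=False (r & q)=False r=True q=False (r & p)=True p=True F(F(r))=True F(r)=True
s_1={q,r,s}: (((r & q) & (r & p)) & F(F(r)))=False ((r & q) & (r & p))=False (r & q)=True r=True q=True (r & p)=False p=False F(F(r))=True F(r)=True
s_2={s}: (((r & q) & (r & p)) & F(F(r)))=False ((r & q) & (r & p))=False (r & q)=False r=False q=False (r & p)=False p=False F(F(r))=True F(r)=True
s_3={r,s}: (((r & q) & (r & p)) & F(F(r)))=False ((r & q) & (r & p))=False (r & q)=False r=True q=False (r & p)=False p=False F(F(r))=True F(r)=True
s_4={p,q,r}: (((r & q) & (r & p)) & F(F(r)))=True ((r & q) & (r & p))=True (r & q)=True r=True q=True (r & p)=True p=True F(F(r))=True F(r)=True
s_5={q}: (((r & q) & (r & p)) & F(F(r)))=False ((r & q) & (r & p))=False (r & q)=False r=False q=True (r & p)=False p=False F(F(r))=False F(r)=False
s_6={s}: (((r & q) & (r & p)) & F(F(r)))=False ((r & q) & (r & p))=False (r & q)=False r=False q=False (r & p)=False p=False F(F(r))=False F(r)=False
Evaluating at position 3: result = False

Answer: false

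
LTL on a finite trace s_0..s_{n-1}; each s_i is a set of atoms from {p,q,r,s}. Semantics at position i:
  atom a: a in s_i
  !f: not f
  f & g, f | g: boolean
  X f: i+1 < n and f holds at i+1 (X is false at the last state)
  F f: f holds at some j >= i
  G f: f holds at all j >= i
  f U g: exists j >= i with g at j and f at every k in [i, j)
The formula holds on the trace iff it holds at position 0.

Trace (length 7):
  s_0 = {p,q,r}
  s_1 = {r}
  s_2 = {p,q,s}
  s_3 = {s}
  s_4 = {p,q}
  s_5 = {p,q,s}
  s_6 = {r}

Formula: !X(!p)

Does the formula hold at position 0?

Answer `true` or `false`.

Answer: false

Derivation:
s_0={p,q,r}: !X(!p)=False X(!p)=True !p=False p=True
s_1={r}: !X(!p)=True X(!p)=False !p=True p=False
s_2={p,q,s}: !X(!p)=False X(!p)=True !p=False p=True
s_3={s}: !X(!p)=True X(!p)=False !p=True p=False
s_4={p,q}: !X(!p)=True X(!p)=False !p=False p=True
s_5={p,q,s}: !X(!p)=False X(!p)=True !p=False p=True
s_6={r}: !X(!p)=True X(!p)=False !p=True p=False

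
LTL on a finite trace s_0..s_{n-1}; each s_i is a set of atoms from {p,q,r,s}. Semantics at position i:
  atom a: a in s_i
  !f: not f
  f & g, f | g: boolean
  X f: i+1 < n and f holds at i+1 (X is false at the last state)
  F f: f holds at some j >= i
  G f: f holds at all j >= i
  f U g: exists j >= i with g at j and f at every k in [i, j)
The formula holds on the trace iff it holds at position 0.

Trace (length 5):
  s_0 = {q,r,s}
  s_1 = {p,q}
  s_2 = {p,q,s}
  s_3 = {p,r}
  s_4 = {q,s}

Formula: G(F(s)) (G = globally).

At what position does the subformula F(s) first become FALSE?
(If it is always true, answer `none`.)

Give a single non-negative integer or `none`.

s_0={q,r,s}: F(s)=True s=True
s_1={p,q}: F(s)=True s=False
s_2={p,q,s}: F(s)=True s=True
s_3={p,r}: F(s)=True s=False
s_4={q,s}: F(s)=True s=True
G(F(s)) holds globally = True
No violation — formula holds at every position.

Answer: none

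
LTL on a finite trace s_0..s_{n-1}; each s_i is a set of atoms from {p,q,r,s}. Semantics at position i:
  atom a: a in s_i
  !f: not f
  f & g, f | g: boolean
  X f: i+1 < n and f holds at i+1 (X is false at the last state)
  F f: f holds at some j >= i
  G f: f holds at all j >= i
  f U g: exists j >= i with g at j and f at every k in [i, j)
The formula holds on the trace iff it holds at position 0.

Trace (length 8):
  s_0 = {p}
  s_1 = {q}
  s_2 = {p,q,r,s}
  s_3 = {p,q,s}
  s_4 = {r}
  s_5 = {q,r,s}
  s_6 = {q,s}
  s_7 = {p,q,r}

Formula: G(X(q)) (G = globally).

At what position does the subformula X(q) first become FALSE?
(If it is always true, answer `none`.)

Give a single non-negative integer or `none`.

s_0={p}: X(q)=True q=False
s_1={q}: X(q)=True q=True
s_2={p,q,r,s}: X(q)=True q=True
s_3={p,q,s}: X(q)=False q=True
s_4={r}: X(q)=True q=False
s_5={q,r,s}: X(q)=True q=True
s_6={q,s}: X(q)=True q=True
s_7={p,q,r}: X(q)=False q=True
G(X(q)) holds globally = False
First violation at position 3.

Answer: 3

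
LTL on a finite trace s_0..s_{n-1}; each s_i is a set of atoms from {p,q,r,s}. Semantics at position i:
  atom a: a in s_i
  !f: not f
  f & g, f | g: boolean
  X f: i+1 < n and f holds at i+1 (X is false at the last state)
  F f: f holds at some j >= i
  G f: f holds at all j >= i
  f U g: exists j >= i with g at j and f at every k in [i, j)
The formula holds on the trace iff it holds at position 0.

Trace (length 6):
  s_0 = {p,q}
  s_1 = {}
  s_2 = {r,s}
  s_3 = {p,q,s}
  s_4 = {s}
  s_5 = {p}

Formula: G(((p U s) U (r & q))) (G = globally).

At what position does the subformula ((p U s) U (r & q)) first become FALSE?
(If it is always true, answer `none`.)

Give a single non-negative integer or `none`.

Answer: 0

Derivation:
s_0={p,q}: ((p U s) U (r & q))=False (p U s)=False p=True s=False (r & q)=False r=False q=True
s_1={}: ((p U s) U (r & q))=False (p U s)=False p=False s=False (r & q)=False r=False q=False
s_2={r,s}: ((p U s) U (r & q))=False (p U s)=True p=False s=True (r & q)=False r=True q=False
s_3={p,q,s}: ((p U s) U (r & q))=False (p U s)=True p=True s=True (r & q)=False r=False q=True
s_4={s}: ((p U s) U (r & q))=False (p U s)=True p=False s=True (r & q)=False r=False q=False
s_5={p}: ((p U s) U (r & q))=False (p U s)=False p=True s=False (r & q)=False r=False q=False
G(((p U s) U (r & q))) holds globally = False
First violation at position 0.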